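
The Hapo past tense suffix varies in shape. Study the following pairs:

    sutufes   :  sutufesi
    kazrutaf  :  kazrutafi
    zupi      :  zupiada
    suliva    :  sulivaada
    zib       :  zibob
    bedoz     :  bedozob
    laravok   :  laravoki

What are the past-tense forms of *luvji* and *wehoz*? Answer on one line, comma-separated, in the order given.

luvjiada, wehozob

The alternation tracks the final sound of the stem — -i when the stem ends in a voiceless consonant (*sutufes*, *kazrutaf*, *laravok*); -ob when the stem ends in a voiced consonant (*zib*, *bedoz*); -ada when the stem ends in a vowel (*zupi*, *suliva*).
*luvji*: final sound = /i/, a vowel → -ada → *luvjiada*.
The final sound of *wehoz* is /z/, which is a voiced consonant, so the suffix is -ob, giving *wehozob*.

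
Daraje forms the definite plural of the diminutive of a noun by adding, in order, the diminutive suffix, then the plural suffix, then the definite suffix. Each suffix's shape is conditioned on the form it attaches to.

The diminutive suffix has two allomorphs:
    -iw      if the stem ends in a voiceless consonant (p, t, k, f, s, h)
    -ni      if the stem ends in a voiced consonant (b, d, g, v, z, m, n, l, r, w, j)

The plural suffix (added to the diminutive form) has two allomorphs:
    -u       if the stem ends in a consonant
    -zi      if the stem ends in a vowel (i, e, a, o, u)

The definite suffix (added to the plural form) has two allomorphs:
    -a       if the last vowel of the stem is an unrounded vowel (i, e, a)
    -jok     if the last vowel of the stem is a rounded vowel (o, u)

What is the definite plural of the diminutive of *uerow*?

uerownizia

The final consonant of *uerow* is /w/, which is voiced, so the diminutive suffix is -ni, giving *uerowni*.
Since the final sound of the diminutive form *uerowni* is /i/ (a vowel), it takes -zi, giving *uerownizi*.
Since the last vowel of the plural form *uerownizi* is /i/ (an unrounded vowel), it takes -a, giving *uerownizia*.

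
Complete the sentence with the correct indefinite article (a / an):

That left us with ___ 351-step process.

a

The indefinite article is chosen by the initial *sound* of the following word, not its spelling.
The number *351* is spoken "three hundred …", beginning with /θriː/ — a consonant sound.
So the article is *a*: That left us with a 351-step process.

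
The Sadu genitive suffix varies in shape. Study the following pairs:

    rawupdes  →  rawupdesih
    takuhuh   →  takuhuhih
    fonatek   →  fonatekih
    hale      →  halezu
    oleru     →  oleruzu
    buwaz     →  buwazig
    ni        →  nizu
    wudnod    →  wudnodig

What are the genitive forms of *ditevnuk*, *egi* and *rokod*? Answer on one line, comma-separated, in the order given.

Looking at the final sound of each stem: -ih when the stem ends in a voiceless consonant (*rawupdes*, *takuhuh*, *fonatek*); -ig when the stem ends in a voiced consonant (*buwaz*, *wudnod*); -zu when the stem ends in a vowel (*hale*, *oleru*, *ni*).
Since the final sound of *ditevnuk* is /k/ (a voiceless consonant), it takes -ih, giving *ditevnukih*.
The final sound of *egi* is /i/, which is a vowel, so the suffix is -zu, giving *egizu*.
The final sound of *rokod* is /d/, which is a voiced consonant, so the suffix is -ig, giving *rokodig*.

ditevnukih, egizu, rokodig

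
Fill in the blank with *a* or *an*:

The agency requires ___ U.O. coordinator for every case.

The indefinite article is chosen by the initial *sound* of the following word, not its spelling.
The initialism *U.O.* is read letter by letter; the first letter, U, is pronounced /juː/, which begins with a consonant sound.
So the article is *a*: The agency requires a U.O. coordinator for every case.

a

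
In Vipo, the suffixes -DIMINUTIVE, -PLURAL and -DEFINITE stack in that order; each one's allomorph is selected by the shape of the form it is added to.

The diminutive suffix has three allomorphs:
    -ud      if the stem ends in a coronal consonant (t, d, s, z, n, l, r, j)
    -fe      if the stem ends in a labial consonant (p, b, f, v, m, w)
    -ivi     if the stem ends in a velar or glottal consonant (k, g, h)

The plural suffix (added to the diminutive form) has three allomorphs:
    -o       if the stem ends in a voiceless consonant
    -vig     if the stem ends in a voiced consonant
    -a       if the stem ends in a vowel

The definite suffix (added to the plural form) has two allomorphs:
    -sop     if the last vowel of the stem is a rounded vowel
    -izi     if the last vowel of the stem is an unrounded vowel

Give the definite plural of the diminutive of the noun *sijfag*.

sijfagiviaizi

The final consonant of *sijfag* is /g/, which is velar/glottal, so the diminutive suffix is -ivi, giving *sijfagivi*.
The diminutive form *sijfagivi*: final sound = /i/, a vowel → -a → *sijfagivia*.
Since the last vowel of the plural form *sijfagivia* is /a/ (an unrounded vowel), it takes -izi, giving *sijfagiviaizi*.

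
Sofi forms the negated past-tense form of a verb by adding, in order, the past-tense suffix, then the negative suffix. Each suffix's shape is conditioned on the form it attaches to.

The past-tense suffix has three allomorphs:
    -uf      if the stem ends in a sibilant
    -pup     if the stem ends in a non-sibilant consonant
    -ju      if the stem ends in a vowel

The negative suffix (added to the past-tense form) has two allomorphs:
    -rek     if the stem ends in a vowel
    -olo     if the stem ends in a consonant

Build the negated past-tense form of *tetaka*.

*tetaka*: final sound = /a/, a vowel → -ju → *tetakaju*.
The final sound of the past-tense form *tetakaju* is /u/, which is a vowel, so the negative suffix is -rek, giving *tetakajurek*.

tetakajurek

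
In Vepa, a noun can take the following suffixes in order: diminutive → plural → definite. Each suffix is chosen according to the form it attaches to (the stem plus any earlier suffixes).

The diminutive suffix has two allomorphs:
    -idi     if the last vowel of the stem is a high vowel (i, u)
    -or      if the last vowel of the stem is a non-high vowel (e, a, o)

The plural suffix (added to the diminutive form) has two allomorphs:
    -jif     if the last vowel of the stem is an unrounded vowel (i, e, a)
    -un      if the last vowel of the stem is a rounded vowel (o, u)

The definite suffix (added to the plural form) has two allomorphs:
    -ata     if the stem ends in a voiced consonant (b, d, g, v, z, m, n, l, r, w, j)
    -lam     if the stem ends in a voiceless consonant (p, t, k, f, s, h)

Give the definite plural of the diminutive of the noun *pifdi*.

pifdiidijiflam

Since the last vowel of *pifdi* is /i/ (a high vowel), it takes -idi, giving *pifdiidi*.
The last vowel of the diminutive form *pifdiidi* is /i/, which is an unrounded vowel, so the plural suffix is -jif, giving *pifdiidijif*.
Since the final consonant of the plural form *pifdiidijif* is /f/ (voiceless), it takes -lam, giving *pifdiidijiflam*.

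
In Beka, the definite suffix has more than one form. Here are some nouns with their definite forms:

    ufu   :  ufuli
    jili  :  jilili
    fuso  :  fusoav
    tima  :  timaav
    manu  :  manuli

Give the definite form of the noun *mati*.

matili

The pattern is height harmony: -li when the last vowel of the stem is a high vowel (*ufu*, *jili*, *manu*); -av when the last vowel of the stem is a non-high vowel (*fuso*, *tima*).
*mati*: last vowel = /i/, a high vowel → -li → *matili*.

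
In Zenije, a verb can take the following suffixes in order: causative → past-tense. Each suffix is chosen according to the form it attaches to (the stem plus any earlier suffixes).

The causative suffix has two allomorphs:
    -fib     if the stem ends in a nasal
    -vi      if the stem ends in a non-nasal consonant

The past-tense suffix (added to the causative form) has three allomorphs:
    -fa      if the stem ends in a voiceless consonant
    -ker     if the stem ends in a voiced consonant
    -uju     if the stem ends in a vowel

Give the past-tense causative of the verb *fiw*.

fiwviuju

*fiw* — final consonant /w/ (non-nasal) → -vi → *fiwvi*.
The final sound of the causative form *fiwvi* is /i/, which is a vowel, so the past-tense suffix is -uju, giving *fiwviuju*.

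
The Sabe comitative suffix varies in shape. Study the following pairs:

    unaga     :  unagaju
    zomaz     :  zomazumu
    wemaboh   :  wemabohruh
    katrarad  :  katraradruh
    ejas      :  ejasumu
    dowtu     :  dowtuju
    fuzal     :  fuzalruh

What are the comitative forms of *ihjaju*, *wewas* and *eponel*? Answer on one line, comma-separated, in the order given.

The alternation tracks the final sound of the stem — -umu when the stem ends in a sibilant (*zomaz*, *ejas*); -ruh when the stem ends in a non-sibilant consonant (*wemaboh*, *katrarad*, *fuzal*); -ju when the stem ends in a vowel (*unaga*, *dowtu*).
The final sound of *ihjaju* is /u/, which is a vowel, so the suffix is -ju, giving *ihjajuju*.
*wewas*: final sound = /s/, a sibilant → -umu → *wewasumu*.
*eponel*: final sound = /l/, a non-sibilant consonant → -ruh → *eponelruh*.

ihjajuju, wewasumu, eponelruh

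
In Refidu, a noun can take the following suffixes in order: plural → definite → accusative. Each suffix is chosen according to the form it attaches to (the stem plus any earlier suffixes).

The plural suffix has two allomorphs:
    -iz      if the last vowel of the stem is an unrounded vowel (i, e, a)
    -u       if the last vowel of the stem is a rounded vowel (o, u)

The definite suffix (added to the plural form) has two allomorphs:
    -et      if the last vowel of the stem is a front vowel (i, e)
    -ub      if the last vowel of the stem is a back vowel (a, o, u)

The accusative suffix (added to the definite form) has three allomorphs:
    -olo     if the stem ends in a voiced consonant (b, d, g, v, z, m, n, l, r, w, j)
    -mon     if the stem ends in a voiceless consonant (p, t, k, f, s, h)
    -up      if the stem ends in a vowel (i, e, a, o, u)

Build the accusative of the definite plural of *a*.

*a*: last vowel = /a/, an unrounded vowel → -iz → *aiz*.
The plural form *aiz* — last vowel /i/ (a front vowel) → -et → *aizet*.
The definite form *aizet*: final sound = /t/, a voiceless consonant → -mon → *aizetmon*.

aizetmon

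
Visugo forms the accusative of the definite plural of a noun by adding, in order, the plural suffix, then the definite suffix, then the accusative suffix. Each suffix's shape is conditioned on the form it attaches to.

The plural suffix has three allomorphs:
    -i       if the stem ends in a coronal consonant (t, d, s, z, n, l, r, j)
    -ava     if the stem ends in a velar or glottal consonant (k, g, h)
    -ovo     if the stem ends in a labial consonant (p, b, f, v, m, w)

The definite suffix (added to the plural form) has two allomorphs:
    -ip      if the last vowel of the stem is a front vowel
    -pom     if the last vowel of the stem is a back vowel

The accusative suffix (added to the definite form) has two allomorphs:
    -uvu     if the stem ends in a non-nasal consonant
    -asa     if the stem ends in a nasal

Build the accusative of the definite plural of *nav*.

*nav* — final consonant /v/ (labial) → -ovo → *navovo*.
Since the last vowel of the plural form *navovo* is /o/ (a back vowel), it takes -pom, giving *navovopom*.
The definite form *navovopom*: final consonant = /m/, a nasal → -asa → *navovopomasa*.

navovopomasa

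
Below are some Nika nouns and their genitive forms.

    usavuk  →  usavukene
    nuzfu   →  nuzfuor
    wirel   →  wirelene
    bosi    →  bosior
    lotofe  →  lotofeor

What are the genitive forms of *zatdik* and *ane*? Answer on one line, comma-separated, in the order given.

The alternation tracks the final sound of the stem — -ene when the stem ends in a consonant (*usavuk*, *wirel*); -or when the stem ends in a vowel (*nuzfu*, *bosi*, *lotofe*).
Since the final sound of *zatdik* is /k/ (a consonant), it takes -ene, giving *zatdikene*.
*ane* — final sound /e/ (a vowel) → -or → *aneor*.

zatdikene, aneor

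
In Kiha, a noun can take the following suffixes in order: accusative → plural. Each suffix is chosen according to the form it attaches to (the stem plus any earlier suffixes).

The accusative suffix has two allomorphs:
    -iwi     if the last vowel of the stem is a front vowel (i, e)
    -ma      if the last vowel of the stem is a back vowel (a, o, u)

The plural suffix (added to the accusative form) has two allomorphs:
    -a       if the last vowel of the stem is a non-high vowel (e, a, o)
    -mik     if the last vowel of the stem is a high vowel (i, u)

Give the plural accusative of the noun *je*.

jeiwimik

The last vowel of *je* is /e/, which is a front vowel, so the accusative suffix is -iwi, giving *jeiwi*.
Since the last vowel of the accusative form *jeiwi* is /i/ (a high vowel), it takes -mik, giving *jeiwimik*.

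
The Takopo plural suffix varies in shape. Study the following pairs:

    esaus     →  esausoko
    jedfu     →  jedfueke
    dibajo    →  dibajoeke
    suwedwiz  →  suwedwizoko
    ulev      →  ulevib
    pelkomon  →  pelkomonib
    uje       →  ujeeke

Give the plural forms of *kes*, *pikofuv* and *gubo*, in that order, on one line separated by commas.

kesoko, pikofuvib, guboeke

The pattern is sibilance of the final sound: -oko when the stem ends in a sibilant (*esaus*, *suwedwiz*); -ib when the stem ends in a non-sibilant consonant (*ulev*, *pelkomon*); -eke when the stem ends in a vowel (*jedfu*, *dibajo*, *uje*).
Since the final sound of *kes* is /s/ (a sibilant), it takes -oko, giving *kesoko*.
*pikofuv* — final sound /v/ (a non-sibilant consonant) → -ib → *pikofuvib*.
*gubo* — final sound /o/ (a vowel) → -eke → *guboeke*.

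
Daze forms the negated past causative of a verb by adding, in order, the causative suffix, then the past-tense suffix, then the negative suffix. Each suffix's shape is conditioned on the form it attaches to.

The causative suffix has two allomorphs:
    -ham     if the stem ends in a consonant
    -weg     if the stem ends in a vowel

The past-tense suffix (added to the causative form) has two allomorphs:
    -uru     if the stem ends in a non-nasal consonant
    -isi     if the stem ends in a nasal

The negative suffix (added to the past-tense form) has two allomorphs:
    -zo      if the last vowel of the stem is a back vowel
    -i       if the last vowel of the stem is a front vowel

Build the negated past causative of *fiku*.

fikuweguruzo

*fiku*: final sound = /u/, a vowel → -weg → *fikuweg*.
The causative form *fikuweg*: final consonant = /g/, non-nasal → -uru → *fikuweguru*.
The last vowel of the past-tense form *fikuweguru* is /u/, which is a back vowel, so the negative suffix is -zo, giving *fikuweguruzo*.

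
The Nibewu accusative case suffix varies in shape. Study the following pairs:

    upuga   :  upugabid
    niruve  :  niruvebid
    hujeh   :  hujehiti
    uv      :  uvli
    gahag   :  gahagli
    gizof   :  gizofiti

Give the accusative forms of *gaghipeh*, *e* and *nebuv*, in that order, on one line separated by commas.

gaghipehiti, ebid, nebuvli

The alternation tracks the final sound of the stem — -iti when the stem ends in a voiceless consonant (*hujeh*, *gizof*); -li when the stem ends in a voiced consonant (*uv*, *gahag*); -bid when the stem ends in a vowel (*upuga*, *niruve*).
The final sound of *gaghipeh* is /h/, which is a voiceless consonant, so the suffix is -iti, giving *gaghipehiti*.
*e* — final sound /e/ (a vowel) → -bid → *ebid*.
Since the final sound of *nebuv* is /v/ (a voiced consonant), it takes -li, giving *nebuvli*.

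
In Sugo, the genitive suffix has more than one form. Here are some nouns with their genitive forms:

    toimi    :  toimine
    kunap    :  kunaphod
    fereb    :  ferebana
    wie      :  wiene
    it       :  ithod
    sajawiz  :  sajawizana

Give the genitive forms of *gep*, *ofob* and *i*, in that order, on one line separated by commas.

gephod, ofobana, ine

Looking at the final sound of each stem: -hod when the stem ends in a voiceless consonant (*kunap*, *it*); -ana when the stem ends in a voiced consonant (*fereb*, *sajawiz*); -ne when the stem ends in a vowel (*toimi*, *wie*).
*gep*: final sound = /p/, a voiceless consonant → -hod → *gephod*.
Since the final sound of *ofob* is /b/ (a voiced consonant), it takes -ana, giving *ofobana*.
Since the final sound of *i* is /i/ (a vowel), it takes -ne, giving *ine*.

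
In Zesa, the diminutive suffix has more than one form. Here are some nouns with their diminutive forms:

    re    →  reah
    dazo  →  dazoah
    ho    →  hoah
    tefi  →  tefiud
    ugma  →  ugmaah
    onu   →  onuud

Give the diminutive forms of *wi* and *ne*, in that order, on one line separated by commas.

wiud, neah

Looking at the last vowel of each stem: -ud when the last vowel of the stem is a high vowel (*tefi*, *onu*); -ah when the last vowel of the stem is a non-high vowel (*re*, *dazo*, *ho*, *ugma*).
The last vowel of *wi* is /i/, which is a high vowel, so the suffix is -ud, giving *wiud*.
Since the last vowel of *ne* is /e/ (a non-high vowel), it takes -ah, giving *neah*.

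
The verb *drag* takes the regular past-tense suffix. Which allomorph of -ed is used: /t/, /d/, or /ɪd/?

The stem *drag* ends in a voiced sound other than /d/.
The -ed suffix is realized as /ɪd/ after /t, d/; as /t/ after other voiceless consonants; and as /d/ after other voiced sounds.
So -ed on *drag* is pronounced /d/.

/d/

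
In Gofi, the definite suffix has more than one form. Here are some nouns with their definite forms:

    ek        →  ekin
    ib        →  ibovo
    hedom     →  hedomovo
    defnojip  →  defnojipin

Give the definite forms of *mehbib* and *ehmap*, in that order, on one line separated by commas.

mehbibovo, ehmapin

The pattern is voicing of the final consonant: -in when the stem ends in a voiceless consonant (*ek*, *defnojip*); -ovo when the stem ends in a voiced consonant (*ib*, *hedom*).
Since the final consonant of *mehbib* is /b/ (voiced), it takes -ovo, giving *mehbibovo*.
*ehmap* — final consonant /p/ (voiceless) → -in → *ehmapin*.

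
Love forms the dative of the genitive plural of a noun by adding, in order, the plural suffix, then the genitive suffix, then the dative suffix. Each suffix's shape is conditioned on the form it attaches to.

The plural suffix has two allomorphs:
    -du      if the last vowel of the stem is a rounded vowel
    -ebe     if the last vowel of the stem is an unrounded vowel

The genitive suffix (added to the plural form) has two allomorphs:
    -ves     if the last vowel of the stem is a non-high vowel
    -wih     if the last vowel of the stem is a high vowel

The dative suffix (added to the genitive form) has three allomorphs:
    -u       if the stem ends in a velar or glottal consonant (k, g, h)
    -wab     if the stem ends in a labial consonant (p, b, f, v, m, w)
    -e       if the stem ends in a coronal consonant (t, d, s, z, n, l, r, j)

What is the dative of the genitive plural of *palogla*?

paloglaebevese

Since the last vowel of *palogla* is /a/ (an unrounded vowel), it takes -ebe, giving *paloglaebe*.
The plural form *paloglaebe* — last vowel /e/ (a non-high vowel) → -ves → *paloglaebeves*.
The final consonant of the genitive form *paloglaebeves* is /s/, which is coronal, so the dative suffix is -e, giving *paloglaebevese*.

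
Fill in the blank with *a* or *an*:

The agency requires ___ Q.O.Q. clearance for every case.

The indefinite article is chosen by the initial *sound* of the following word, not its spelling.
The initialism *Q.O.Q.* is read letter by letter; the first letter, Q, is pronounced /kjuː/, which begins with a consonant sound.
So the article is *a*: The agency requires a Q.O.Q. clearance for every case.

a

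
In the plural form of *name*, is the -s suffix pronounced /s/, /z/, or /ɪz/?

The stem *name* ends in a voiced non-sibilant sound.
The plural suffix surfaces as /ɪz/ after sibilants, /s/ after other voiceless consonants, and /z/ after other voiced sounds.
So the plural -s on *name* is pronounced /z/.

/z/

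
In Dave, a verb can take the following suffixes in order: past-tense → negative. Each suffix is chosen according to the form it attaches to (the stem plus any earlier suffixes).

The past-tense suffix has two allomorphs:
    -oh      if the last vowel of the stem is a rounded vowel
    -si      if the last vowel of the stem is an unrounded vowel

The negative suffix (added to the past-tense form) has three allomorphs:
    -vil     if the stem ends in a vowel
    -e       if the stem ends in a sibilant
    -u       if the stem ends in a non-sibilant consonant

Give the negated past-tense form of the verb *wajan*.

*wajan* — last vowel /a/ (an unrounded vowel) → -si → *wajansi*.
The past-tense form *wajansi* — final sound /i/ (a vowel) → -vil → *wajansivil*.

wajansivil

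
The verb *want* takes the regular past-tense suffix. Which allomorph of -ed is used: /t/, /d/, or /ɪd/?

/ɪd/

The stem *want* ends in /t/ or /d/.
The -ed suffix is realized as /ɪd/ after /t, d/; as /t/ after other voiceless consonants; and as /d/ after other voiced sounds.
So -ed on *want* is pronounced /ɪd/.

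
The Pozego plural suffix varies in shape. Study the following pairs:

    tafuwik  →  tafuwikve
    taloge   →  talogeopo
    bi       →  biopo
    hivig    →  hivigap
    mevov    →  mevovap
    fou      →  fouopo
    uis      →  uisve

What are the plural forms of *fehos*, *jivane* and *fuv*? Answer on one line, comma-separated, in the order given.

fehosve, jivaneopo, fuvap

The alternation tracks the final sound of the stem — -ve when the stem ends in a voiceless consonant (*tafuwik*, *uis*); -ap when the stem ends in a voiced consonant (*hivig*, *mevov*); -opo when the stem ends in a vowel (*taloge*, *bi*, *fou*).
*fehos*: final sound = /s/, a voiceless consonant → -ve → *fehosve*.
The final sound of *jivane* is /e/, which is a vowel, so the suffix is -opo, giving *jivaneopo*.
Since the final sound of *fuv* is /v/ (a voiced consonant), it takes -ap, giving *fuvap*.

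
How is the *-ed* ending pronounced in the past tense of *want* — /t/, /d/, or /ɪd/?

/ɪd/

The stem *want* ends in /t/ or /d/.
The -ed suffix is realized as /ɪd/ after /t, d/; as /t/ after other voiceless consonants; and as /d/ after other voiced sounds.
So -ed on *want* is pronounced /ɪd/.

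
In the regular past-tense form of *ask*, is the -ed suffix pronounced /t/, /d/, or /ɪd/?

The stem *ask* ends in a voiceless consonant other than /t/.
The -ed suffix is realized as /ɪd/ after /t, d/; as /t/ after other voiceless consonants; and as /d/ after other voiced sounds.
So -ed on *ask* is pronounced /t/.

/t/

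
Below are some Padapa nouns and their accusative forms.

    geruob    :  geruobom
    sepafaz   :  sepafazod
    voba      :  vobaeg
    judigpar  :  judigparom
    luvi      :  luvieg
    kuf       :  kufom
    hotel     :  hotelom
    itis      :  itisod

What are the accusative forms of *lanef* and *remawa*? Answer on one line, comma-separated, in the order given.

The pattern is sibilance of the final sound: -od when the stem ends in a sibilant (*sepafaz*, *itis*); -om when the stem ends in a non-sibilant consonant (*geruob*, *judigpar*, *kuf*, *hotel*); -eg when the stem ends in a vowel (*voba*, *luvi*).
*lanef*: final sound = /f/, a non-sibilant consonant → -om → *lanefom*.
Since the final sound of *remawa* is /a/ (a vowel), it takes -eg, giving *remawaeg*.

lanefom, remawaeg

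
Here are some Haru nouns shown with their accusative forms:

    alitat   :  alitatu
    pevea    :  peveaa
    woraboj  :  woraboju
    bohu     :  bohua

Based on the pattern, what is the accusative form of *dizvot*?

dizvotu

The suffix is conditioned by the final sound: -u when the stem ends in a consonant (*alitat*, *woraboj*); -a when the stem ends in a vowel (*pevea*, *bohu*).
The final sound of *dizvot* is /t/, which is a consonant, so the suffix is -u, giving *dizvotu*.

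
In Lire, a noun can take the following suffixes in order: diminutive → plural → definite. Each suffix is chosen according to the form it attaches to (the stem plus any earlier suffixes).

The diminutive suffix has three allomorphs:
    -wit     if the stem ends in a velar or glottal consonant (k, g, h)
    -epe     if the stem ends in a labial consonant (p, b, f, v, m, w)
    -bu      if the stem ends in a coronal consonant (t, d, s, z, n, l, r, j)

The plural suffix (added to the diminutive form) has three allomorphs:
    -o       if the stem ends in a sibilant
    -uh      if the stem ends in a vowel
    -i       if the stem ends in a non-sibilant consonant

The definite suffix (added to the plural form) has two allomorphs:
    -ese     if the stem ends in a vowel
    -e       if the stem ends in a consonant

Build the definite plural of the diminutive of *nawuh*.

*nawuh* — final consonant /h/ (velar/glottal) → -wit → *nawuhwit*.
The diminutive form *nawuhwit*: final sound = /t/, a non-sibilant consonant → -i → *nawuhwiti*.
The plural form *nawuhwiti*: final sound = /i/, a vowel → -ese → *nawuhwitiese*.

nawuhwitiese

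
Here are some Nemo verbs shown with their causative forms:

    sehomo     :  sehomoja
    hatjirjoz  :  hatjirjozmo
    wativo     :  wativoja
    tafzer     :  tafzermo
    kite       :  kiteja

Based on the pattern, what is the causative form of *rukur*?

rukurmo

The pattern is consonant vs. vowel: -mo when the stem ends in a consonant (*hatjirjoz*, *tafzer*); -ja when the stem ends in a vowel (*sehomo*, *wativo*, *kite*).
*rukur*: final sound = /r/, a consonant → -mo → *rukurmo*.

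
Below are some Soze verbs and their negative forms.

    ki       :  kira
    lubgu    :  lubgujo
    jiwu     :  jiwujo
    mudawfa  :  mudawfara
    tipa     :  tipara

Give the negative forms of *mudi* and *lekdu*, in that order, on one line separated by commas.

The alternation tracks the last vowel of the stem — -jo when the last vowel of the stem is a rounded vowel (*lubgu*, *jiwu*); -ra when the last vowel of the stem is an unrounded vowel (*ki*, *mudawfa*, *tipa*).
*mudi*: last vowel = /i/, an unrounded vowel → -ra → *mudira*.
The last vowel of *lekdu* is /u/, which is a rounded vowel, so the suffix is -jo, giving *lekdujo*.

mudira, lekdujo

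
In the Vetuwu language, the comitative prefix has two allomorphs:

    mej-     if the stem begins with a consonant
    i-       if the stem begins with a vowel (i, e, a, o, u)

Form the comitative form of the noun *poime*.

mejpoime

*poime*: first sound = /p/, a consonant → mej- → *mejpoime*.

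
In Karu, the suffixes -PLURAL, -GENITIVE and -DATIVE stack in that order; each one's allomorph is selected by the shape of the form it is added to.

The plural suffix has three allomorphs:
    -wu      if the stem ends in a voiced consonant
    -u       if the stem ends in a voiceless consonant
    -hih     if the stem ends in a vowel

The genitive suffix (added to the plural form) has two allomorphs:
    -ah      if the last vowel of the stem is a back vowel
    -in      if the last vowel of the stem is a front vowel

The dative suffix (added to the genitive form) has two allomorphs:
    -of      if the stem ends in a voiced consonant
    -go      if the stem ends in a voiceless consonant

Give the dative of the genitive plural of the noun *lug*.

lugwuahgo

*lug*: final sound = /g/, a voiced consonant → -wu → *lugwu*.
The plural form *lugwu* — last vowel /u/ (a back vowel) → -ah → *lugwuah*.
The genitive form *lugwuah*: final consonant = /h/, voiceless → -go → *lugwuahgo*.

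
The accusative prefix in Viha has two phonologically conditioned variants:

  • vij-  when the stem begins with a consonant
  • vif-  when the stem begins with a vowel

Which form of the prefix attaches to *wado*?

vij-

*wado*: first sound = /w/, a consonant → vij-.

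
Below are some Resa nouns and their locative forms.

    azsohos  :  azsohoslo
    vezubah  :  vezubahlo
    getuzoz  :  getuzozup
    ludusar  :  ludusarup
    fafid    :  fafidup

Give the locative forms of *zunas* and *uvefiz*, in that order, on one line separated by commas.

zunaslo, uvefizup

Looking at the final consonant of each stem: -lo when the stem ends in a voiceless consonant (*azsohos*, *vezubah*); -up when the stem ends in a voiced consonant (*getuzoz*, *ludusar*, *fafid*).
Since the final consonant of *zunas* is /s/ (voiceless), it takes -lo, giving *zunaslo*.
*uvefiz* — final consonant /z/ (voiced) → -up → *uvefizup*.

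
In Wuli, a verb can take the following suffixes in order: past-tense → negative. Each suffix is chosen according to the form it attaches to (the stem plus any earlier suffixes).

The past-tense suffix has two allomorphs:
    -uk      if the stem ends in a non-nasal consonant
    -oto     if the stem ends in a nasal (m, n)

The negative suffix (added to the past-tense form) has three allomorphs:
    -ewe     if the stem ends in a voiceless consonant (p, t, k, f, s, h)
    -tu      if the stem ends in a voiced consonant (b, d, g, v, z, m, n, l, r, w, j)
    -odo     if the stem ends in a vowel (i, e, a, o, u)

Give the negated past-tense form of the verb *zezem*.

zezemotoodo

*zezem*: final consonant = /m/, a nasal → -oto → *zezemoto*.
The past-tense form *zezemoto*: final sound = /o/, a vowel → -odo → *zezemotoodo*.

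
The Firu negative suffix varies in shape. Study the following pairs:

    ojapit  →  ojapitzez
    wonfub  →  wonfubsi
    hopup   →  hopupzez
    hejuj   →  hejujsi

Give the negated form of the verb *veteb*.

vetebsi

The alternation tracks the final consonant of the stem — -zez when the stem ends in a voiceless consonant (*ojapit*, *hopup*); -si when the stem ends in a voiced consonant (*wonfub*, *hejuj*).
The final consonant of *veteb* is /b/, which is voiced, so the suffix is -si, giving *vetebsi*.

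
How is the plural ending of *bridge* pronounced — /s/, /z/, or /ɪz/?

/ɪz/

The stem *bridge* ends in a sibilant (/s, z, ʃ, ʒ, tʃ, dʒ/).
The plural suffix surfaces as /ɪz/ after sibilants, /s/ after other voiceless consonants, and /z/ after other voiced sounds.
So the plural -s on *bridge* is pronounced /ɪz/.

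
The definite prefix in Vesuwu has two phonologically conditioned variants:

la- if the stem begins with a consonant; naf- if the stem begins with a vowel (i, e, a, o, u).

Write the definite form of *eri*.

Since the first sound of *eri* is /e/ (a vowel), it takes naf-, giving *naferi*.

naferi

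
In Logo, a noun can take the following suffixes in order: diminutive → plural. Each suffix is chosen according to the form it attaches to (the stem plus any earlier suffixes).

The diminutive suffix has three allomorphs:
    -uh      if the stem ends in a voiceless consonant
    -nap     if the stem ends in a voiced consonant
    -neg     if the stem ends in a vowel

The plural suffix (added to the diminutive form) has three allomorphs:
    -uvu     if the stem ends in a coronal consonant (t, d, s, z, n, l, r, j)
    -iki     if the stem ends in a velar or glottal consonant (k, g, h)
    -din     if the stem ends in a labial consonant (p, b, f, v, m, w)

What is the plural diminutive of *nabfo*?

nabfonegiki

The final sound of *nabfo* is /o/, which is a vowel, so the diminutive suffix is -neg, giving *nabfoneg*.
Since the final consonant of the diminutive form *nabfoneg* is /g/ (velar/glottal), it takes -iki, giving *nabfonegiki*.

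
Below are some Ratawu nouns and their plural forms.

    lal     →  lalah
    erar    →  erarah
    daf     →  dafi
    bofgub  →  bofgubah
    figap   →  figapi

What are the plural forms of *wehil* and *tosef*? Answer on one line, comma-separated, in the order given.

Looking at the final consonant of each stem: -i when the stem ends in a voiceless consonant (*daf*, *figap*); -ah when the stem ends in a voiced consonant (*lal*, *erar*, *bofgub*).
*wehil* — final consonant /l/ (voiced) → -ah → *wehilah*.
*tosef* — final consonant /f/ (voiceless) → -i → *tosefi*.

wehilah, tosefi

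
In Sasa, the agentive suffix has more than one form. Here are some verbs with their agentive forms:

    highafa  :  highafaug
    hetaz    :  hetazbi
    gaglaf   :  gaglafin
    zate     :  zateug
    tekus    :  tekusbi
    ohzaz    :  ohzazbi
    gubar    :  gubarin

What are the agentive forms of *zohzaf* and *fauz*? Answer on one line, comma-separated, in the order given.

Looking at the final sound of each stem: -bi when the stem ends in a sibilant (*hetaz*, *tekus*, *ohzaz*); -in when the stem ends in a non-sibilant consonant (*gaglaf*, *gubar*); -ug when the stem ends in a vowel (*highafa*, *zate*).
*zohzaf*: final sound = /f/, a non-sibilant consonant → -in → *zohzafin*.
*fauz* — final sound /z/ (a sibilant) → -bi → *fauzbi*.

zohzafin, fauzbi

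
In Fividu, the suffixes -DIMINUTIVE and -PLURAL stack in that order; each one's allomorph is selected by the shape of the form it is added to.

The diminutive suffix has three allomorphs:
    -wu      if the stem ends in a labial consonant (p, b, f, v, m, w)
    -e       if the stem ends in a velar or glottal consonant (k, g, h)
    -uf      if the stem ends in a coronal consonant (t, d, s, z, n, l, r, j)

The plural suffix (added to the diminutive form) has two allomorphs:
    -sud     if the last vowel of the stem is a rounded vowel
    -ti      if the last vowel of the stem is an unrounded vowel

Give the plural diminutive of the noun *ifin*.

ifinufsud

*ifin*: final consonant = /n/, coronal → -uf → *ifinuf*.
The last vowel of the diminutive form *ifinuf* is /u/, which is a rounded vowel, so the plural suffix is -sud, giving *ifinufsud*.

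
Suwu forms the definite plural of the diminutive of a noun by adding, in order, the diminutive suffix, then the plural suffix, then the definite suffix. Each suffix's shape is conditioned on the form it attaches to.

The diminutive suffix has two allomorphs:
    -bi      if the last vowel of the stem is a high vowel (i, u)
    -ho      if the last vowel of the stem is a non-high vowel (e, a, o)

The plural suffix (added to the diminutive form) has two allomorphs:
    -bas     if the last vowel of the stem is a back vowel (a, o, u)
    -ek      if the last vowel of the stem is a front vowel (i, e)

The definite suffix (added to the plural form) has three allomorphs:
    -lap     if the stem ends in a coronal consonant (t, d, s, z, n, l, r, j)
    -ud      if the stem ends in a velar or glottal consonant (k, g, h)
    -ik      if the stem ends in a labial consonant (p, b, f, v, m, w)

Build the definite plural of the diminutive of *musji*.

*musji* — last vowel /i/ (a high vowel) → -bi → *musjibi*.
Since the last vowel of the diminutive form *musjibi* is /i/ (a front vowel), it takes -ek, giving *musjibiek*.
The plural form *musjibiek* — final consonant /k/ (velar/glottal) → -ud → *musjibiekud*.

musjibiekud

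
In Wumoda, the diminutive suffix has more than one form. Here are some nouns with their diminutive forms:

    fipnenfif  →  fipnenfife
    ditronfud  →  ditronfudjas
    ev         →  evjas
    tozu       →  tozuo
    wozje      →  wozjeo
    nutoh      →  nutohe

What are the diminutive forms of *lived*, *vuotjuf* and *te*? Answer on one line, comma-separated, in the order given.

livedjas, vuotjufe, teo

Looking at the final sound of each stem: -e when the stem ends in a voiceless consonant (*fipnenfif*, *nutoh*); -jas when the stem ends in a voiced consonant (*ditronfud*, *ev*); -o when the stem ends in a vowel (*tozu*, *wozje*).
*lived*: final sound = /d/, a voiced consonant → -jas → *livedjas*.
Since the final sound of *vuotjuf* is /f/ (a voiceless consonant), it takes -e, giving *vuotjufe*.
Since the final sound of *te* is /e/ (a vowel), it takes -o, giving *teo*.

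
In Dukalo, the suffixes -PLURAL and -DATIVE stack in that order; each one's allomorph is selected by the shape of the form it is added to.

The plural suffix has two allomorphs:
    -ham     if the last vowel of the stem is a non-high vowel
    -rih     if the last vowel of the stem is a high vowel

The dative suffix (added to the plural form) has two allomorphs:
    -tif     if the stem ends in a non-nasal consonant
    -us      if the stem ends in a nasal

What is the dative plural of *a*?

ahamus

Since the last vowel of *a* is /a/ (a non-high vowel), it takes -ham, giving *aham*.
The plural form *aham*: final consonant = /m/, a nasal → -us → *ahamus*.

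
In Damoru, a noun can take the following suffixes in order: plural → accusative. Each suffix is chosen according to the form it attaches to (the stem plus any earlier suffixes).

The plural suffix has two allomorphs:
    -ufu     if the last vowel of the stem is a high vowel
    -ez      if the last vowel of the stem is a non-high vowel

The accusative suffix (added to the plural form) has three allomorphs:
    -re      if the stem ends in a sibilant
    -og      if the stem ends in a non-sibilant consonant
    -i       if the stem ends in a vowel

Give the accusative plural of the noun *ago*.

agoezre

*ago* — last vowel /o/ (a non-high vowel) → -ez → *agoez*.
Since the final sound of the plural form *agoez* is /z/ (a sibilant), it takes -re, giving *agoezre*.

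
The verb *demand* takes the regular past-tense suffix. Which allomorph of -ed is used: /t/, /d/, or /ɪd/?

The stem *demand* ends in /t/ or /d/.
The -ed suffix is realized as /ɪd/ after /t, d/; as /t/ after other voiceless consonants; and as /d/ after other voiced sounds.
So -ed on *demand* is pronounced /ɪd/.

/ɪd/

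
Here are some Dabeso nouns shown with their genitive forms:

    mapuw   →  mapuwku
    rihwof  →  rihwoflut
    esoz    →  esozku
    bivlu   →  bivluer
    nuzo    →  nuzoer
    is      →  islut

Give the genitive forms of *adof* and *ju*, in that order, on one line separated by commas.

adoflut, juer

The pattern is voicing of the final sound: -lut when the stem ends in a voiceless consonant (*rihwof*, *is*); -ku when the stem ends in a voiced consonant (*mapuw*, *esoz*); -er when the stem ends in a vowel (*bivlu*, *nuzo*).
*adof*: final sound = /f/, a voiceless consonant → -lut → *adoflut*.
*ju*: final sound = /u/, a vowel → -er → *juer*.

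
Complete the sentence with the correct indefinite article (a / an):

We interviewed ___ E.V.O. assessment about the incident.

an

The indefinite article is chosen by the initial *sound* of the following word, not its spelling.
The initialism *E.V.O.* is read letter by letter; the first letter, E, is pronounced /iː/, which begins with a vowel sound.
So the article is *an*: We interviewed an E.V.O. assessment about the incident.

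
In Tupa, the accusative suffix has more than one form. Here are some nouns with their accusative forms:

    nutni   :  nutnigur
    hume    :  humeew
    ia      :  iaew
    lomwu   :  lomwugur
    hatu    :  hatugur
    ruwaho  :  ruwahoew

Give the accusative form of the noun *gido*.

The alternation tracks the last vowel of the stem — -gur when the last vowel of the stem is a high vowel (*nutni*, *lomwu*, *hatu*); -ew when the last vowel of the stem is a non-high vowel (*hume*, *ia*, *ruwaho*).
The last vowel of *gido* is /o/, which is a non-high vowel, so the suffix is -ew, giving *gidoew*.

gidoew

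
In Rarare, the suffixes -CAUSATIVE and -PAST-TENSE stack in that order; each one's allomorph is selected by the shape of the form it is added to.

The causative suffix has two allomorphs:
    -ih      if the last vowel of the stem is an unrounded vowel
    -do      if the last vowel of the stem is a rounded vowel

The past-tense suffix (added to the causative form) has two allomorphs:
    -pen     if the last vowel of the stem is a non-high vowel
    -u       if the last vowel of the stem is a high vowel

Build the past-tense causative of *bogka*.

bogkaihu

Since the last vowel of *bogka* is /a/ (an unrounded vowel), it takes -ih, giving *bogkaih*.
The causative form *bogkaih* — last vowel /i/ (a high vowel) → -u → *bogkaihu*.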